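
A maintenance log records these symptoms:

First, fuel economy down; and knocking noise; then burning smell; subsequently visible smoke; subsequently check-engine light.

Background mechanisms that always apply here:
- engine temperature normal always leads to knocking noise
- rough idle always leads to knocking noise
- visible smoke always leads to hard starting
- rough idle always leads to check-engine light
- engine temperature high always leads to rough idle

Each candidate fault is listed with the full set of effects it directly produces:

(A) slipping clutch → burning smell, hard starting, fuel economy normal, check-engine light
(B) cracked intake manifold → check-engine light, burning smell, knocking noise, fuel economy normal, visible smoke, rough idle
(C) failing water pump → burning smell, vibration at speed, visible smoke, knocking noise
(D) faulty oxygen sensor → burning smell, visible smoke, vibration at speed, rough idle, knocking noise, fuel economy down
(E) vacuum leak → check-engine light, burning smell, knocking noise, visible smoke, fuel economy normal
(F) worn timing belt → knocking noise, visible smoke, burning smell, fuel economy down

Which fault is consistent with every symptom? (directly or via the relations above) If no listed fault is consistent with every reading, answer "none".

D

Checking each candidate against the observations:
(A) slipping clutch — fuel economy down ✗; knocking noise ✗; burning smell ✓; visible smoke ✗; check-engine light ✓
(B) cracked intake manifold — fuel economy down ✗; knocking noise ✓; burning smell ✓; visible smoke ✓; check-engine light ✓
(C) failing water pump — does not account for fuel economy down, check-engine light
(D) faulty oxygen sensor — fuel economy down ✓; knocking noise ✓; burning smell ✓; visible smoke ✓; check-engine light ✓ (by rough idle → check-engine light)
(E) vacuum leak — fails on fuel economy down (predicts fuel economy normal, not fuel economy down)
(F) worn timing belt — fuel economy down ✓; knocking noise ✓; burning smell ✓; visible smoke ✓; check-engine light ✗
(D) alone accounts for all the evidence.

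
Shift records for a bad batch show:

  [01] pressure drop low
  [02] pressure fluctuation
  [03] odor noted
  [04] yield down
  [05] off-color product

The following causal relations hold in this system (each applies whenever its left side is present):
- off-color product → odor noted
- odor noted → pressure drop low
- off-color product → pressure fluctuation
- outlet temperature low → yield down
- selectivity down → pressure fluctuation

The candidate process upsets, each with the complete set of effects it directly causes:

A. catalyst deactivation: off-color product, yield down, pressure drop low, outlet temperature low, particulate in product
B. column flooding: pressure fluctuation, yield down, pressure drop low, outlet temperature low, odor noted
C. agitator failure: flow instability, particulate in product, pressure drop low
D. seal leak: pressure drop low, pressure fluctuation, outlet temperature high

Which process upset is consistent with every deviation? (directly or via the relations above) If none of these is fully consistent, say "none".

A

Checking each candidate against the observations:
(A) catalyst deactivation — accounts for every observation (pressure fluctuation through off-color product → pressure fluctuation)
(B) column flooding — does not account for off-color product
(C) agitator failure — pressure drop low ✓; pressure fluctuation ✗; odor noted ✗; yield down ✗; off-color product ✗
(D) seal leak — does not account for odor noted, yield down, off-color product
Only (A) is consistent with every observation.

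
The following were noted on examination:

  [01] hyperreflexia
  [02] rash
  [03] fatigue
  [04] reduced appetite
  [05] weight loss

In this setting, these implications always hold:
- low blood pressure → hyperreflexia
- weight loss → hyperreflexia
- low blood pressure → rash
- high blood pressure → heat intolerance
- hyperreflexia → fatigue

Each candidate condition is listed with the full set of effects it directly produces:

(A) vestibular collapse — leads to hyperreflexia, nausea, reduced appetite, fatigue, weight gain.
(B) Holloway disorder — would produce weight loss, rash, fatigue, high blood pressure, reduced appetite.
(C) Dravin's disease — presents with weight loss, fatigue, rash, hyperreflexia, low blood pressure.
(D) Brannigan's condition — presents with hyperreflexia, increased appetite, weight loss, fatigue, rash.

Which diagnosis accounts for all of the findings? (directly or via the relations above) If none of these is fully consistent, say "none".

For each candidate, compare predicted effects to what was observed:
(A) vestibular collapse — hyperreflexia +; rash -; fatigue +; reduced appetite +; weight loss -
(B) Holloway disorder — hyperreflexia + (through weight loss → hyperreflexia); rash +; fatigue +; reduced appetite +; weight loss +
(C) Dravin's disease — does not account for reduced appetite
(D) Brannigan's condition — hyperreflexia +; rash +; fatigue +; reduced appetite -; weight loss +
Only (B) is consistent with every observation.

B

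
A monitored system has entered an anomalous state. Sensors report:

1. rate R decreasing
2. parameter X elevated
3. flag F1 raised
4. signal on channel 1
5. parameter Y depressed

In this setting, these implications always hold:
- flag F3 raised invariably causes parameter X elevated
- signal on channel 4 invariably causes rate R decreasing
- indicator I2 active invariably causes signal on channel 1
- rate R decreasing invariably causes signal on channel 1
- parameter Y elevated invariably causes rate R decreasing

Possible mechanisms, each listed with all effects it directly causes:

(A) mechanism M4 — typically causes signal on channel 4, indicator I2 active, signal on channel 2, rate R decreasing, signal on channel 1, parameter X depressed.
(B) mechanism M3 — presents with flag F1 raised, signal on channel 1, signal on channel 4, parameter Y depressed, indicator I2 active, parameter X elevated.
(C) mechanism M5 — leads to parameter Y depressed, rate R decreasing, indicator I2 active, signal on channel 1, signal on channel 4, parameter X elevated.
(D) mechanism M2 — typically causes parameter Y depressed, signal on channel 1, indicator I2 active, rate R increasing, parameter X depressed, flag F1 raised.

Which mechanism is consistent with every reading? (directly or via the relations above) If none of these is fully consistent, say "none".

Per-candidate check:
(A) mechanism M4 — rate R decreasing +; parameter X elevated -; flag F1 raised -; signal on channel 1 +; parameter Y depressed -
(B) mechanism M3 — rate R decreasing + (by signal on channel 4 → rate R decreasing); parameter X elevated +; flag F1 raised +; signal on channel 1 +; parameter Y depressed +
(C) mechanism M5 — rate R decreasing +; parameter X elevated +; flag F1 raised -; signal on channel 1 +; parameter Y depressed +
(D) mechanism M2 — rate R decreasing -; parameter X elevated -; flag F1 raised +; signal on channel 1 +; parameter Y depressed +
(B) is the only candidate with no mismatches.

B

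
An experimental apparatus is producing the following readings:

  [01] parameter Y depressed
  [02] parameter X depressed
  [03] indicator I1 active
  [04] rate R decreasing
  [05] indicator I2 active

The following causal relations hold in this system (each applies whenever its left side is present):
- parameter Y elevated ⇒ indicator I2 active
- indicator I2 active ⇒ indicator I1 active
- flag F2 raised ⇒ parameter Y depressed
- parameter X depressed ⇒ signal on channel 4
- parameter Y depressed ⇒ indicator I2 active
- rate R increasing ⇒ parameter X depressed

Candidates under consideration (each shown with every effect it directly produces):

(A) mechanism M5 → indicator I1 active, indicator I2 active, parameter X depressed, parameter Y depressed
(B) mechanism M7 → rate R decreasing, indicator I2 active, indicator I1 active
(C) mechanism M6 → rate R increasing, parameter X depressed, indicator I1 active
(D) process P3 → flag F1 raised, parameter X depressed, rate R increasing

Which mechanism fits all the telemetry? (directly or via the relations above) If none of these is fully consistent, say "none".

Per-candidate check:
(A) mechanism M5 — parameter Y depressed match; parameter X depressed match; indicator I1 active match; rate R decreasing miss; indicator I2 active match
(B) mechanism M7 — parameter Y depressed miss; parameter X depressed miss; indicator I1 active match; rate R decreasing match; indicator I2 active match
(C) mechanism M6 — parameter Y depressed miss; parameter X depressed match; indicator I1 active match; rate R decreasing miss; indicator I2 active miss
(D) process P3 — parameter Y depressed miss; parameter X depressed match; indicator I1 active miss; rate R decreasing miss; indicator I2 active miss
No candidate is consistent with all observations.

none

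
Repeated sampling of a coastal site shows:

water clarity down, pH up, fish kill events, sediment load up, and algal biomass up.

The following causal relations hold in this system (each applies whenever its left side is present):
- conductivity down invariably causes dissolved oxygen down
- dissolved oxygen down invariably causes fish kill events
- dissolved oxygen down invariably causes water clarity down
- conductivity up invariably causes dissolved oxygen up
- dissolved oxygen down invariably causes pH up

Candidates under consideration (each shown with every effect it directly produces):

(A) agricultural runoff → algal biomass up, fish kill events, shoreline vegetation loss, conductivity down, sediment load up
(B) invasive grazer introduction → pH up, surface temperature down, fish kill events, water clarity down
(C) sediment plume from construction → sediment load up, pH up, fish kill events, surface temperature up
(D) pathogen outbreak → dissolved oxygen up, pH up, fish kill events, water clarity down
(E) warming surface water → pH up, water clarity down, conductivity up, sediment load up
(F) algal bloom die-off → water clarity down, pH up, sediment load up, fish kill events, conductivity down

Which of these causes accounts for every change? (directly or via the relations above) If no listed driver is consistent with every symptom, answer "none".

A

Per-candidate check:
(A) agricultural runoff — water clarity down match (via conductivity down → dissolved oxygen down → water clarity down); pH up match (via conductivity down → dissolved oxygen down → pH up); fish kill events match; sediment load up match; algal biomass up match
(B) invasive grazer introduction — does not account for sediment load up, algal biomass up
(C) sediment plume from construction — does not account for water clarity down, algal biomass up
(D) pathogen outbreak — water clarity down match; pH up match; fish kill events match; sediment load up miss; algal biomass up miss
(E) warming surface water — water clarity down match; pH up match; fish kill events miss; sediment load up match; algal biomass up miss
(F) algal bloom die-off — water clarity down match; pH up match; fish kill events match; sediment load up match; algal biomass up miss
Only (A) is consistent with every observation.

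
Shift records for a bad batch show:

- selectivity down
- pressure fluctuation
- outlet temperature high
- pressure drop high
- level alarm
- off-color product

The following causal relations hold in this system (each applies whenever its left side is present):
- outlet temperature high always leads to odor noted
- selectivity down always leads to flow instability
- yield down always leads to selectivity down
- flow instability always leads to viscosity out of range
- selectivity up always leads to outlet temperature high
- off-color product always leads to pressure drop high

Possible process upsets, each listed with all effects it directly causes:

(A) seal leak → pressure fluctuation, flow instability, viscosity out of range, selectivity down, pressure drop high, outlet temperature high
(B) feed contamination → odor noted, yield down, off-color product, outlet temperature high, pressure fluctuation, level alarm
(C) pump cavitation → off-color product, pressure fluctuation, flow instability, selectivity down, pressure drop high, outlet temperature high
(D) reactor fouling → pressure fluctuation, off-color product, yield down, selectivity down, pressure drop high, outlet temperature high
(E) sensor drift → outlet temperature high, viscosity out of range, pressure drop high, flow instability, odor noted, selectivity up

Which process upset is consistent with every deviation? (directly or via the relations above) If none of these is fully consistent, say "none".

Checking each candidate against the observations:
(A) seal leak — selectivity down yes; pressure fluctuation yes; outlet temperature high yes; pressure drop high yes; level alarm NO; off-color product NO
(B) feed contamination — selectivity down yes (through yield down → selectivity down); pressure fluctuation yes; outlet temperature high yes; pressure drop high yes (through off-color product → pressure drop high); level alarm yes; off-color product yes
(C) pump cavitation — does not account for level alarm
(D) reactor fouling — selectivity down yes; pressure fluctuation yes; outlet temperature high yes; pressure drop high yes; level alarm NO; off-color product yes
(E) sensor drift — fails on selectivity down, pressure fluctuation, level alarm, off-color product (predicts selectivity up, not selectivity down)
Only (B) is consistent with every observation.

B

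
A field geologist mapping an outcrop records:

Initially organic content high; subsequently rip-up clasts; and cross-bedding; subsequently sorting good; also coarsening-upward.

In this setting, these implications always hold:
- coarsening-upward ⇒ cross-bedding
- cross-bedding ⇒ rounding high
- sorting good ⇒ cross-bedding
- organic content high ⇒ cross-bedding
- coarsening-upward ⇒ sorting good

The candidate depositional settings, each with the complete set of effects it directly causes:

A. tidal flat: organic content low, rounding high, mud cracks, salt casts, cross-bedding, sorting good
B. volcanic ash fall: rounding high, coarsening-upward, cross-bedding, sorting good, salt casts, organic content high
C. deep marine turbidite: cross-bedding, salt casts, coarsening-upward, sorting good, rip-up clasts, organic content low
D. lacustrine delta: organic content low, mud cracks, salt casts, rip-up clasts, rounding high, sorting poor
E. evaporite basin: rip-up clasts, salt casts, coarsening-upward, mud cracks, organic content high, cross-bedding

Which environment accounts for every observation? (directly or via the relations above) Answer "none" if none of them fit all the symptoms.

Testing each hypothesis:
(A) tidal flat — organic content high miss; rip-up clasts miss; cross-bedding match; sorting good match; coarsening-upward miss
(B) volcanic ash fall — organic content high match; rip-up clasts miss; cross-bedding match; sorting good match; coarsening-upward match
(C) deep marine turbidite — fails on organic content high (predicts organic content low, not organic content high)
(D) lacustrine delta — organic content high miss; rip-up clasts match; cross-bedding miss; sorting good miss; coarsening-upward miss
(E) evaporite basin — organic content high match; rip-up clasts match; cross-bedding match; sorting good match (by coarsening-upward → sorting good); coarsening-upward match
(E) alone accounts for all the evidence.

E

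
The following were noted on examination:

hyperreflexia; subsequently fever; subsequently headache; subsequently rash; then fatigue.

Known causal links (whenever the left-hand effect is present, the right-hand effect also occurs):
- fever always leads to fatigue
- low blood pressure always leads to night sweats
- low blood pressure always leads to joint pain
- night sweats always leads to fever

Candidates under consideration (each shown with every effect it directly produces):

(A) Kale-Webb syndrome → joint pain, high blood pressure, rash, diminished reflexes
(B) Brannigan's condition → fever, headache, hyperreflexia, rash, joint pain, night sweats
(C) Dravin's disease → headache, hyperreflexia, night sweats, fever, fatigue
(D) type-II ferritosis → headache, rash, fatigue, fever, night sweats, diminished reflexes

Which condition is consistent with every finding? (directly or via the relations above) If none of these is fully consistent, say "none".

B

Checking each candidate against the observations:
(A) Kale-Webb syndrome — fails on hyperreflexia, fever, headache, fatigue (predicts diminished reflexes, not hyperreflexia)
(B) Brannigan's condition — hyperreflexia match; fever match; headache match; rash match; fatigue match (via fever → fatigue)
(C) Dravin's disease — does not account for rash
(D) type-II ferritosis — fails on hyperreflexia (predicts diminished reflexes, not hyperreflexia)
Only (B) is consistent with every observation.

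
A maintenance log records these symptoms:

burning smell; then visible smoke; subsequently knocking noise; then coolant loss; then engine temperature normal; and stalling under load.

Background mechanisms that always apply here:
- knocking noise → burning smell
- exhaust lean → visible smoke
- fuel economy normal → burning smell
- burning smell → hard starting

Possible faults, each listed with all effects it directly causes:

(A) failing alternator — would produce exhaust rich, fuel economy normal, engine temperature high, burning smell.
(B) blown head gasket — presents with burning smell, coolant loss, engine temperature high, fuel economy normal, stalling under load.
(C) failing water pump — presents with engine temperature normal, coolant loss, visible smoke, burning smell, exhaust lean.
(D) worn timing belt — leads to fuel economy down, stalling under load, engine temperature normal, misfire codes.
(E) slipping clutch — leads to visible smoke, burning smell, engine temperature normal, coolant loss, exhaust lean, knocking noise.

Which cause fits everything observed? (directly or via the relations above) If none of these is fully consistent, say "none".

For each candidate, compare predicted effects to what was observed:
(A) failing alternator — burning smell ✓; visible smoke ✗; knocking noise ✗; coolant loss ✗; engine temperature normal ✗; stalling under load ✗
(B) blown head gasket — fails on visible smoke, knocking noise, engine temperature normal (predicts engine temperature high, not engine temperature normal)
(C) failing water pump — does not account for knocking noise, stalling under load
(D) worn timing belt — burning smell ✗; visible smoke ✗; knocking noise ✗; coolant loss ✗; engine temperature normal ✓; stalling under load ✓
(E) slipping clutch — burning smell ✓; visible smoke ✓; knocking noise ✓; coolant loss ✓; engine temperature normal ✓; stalling under load ✗
None of the listed candidates fits everything.

none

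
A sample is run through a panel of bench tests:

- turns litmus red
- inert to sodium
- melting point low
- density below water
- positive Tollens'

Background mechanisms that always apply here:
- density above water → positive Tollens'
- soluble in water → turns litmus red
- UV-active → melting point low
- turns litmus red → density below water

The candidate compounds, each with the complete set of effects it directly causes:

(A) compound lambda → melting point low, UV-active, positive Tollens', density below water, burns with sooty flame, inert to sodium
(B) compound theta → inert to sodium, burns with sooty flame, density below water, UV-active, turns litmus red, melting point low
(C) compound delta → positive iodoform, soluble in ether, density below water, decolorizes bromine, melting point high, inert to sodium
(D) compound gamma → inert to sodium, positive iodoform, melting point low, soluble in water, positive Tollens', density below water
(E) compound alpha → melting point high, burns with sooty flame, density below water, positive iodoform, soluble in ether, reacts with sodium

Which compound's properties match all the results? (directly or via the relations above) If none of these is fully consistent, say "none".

D

For each candidate, compare predicted effects to what was observed:
(A) compound lambda — does not account for turns litmus red
(B) compound theta — turns litmus red yes; inert to sodium yes; melting point low yes; density below water yes; positive Tollens' NO
(C) compound delta — turns litmus red NO; inert to sodium yes; melting point low NO; density below water yes; positive Tollens' NO
(D) compound gamma — accounts for every observation (turns litmus red by soluble in water → turns litmus red)
(E) compound alpha — turns litmus red NO; inert to sodium NO; melting point low NO; density below water yes; positive Tollens' NO
(D) is the only candidate with no mismatches.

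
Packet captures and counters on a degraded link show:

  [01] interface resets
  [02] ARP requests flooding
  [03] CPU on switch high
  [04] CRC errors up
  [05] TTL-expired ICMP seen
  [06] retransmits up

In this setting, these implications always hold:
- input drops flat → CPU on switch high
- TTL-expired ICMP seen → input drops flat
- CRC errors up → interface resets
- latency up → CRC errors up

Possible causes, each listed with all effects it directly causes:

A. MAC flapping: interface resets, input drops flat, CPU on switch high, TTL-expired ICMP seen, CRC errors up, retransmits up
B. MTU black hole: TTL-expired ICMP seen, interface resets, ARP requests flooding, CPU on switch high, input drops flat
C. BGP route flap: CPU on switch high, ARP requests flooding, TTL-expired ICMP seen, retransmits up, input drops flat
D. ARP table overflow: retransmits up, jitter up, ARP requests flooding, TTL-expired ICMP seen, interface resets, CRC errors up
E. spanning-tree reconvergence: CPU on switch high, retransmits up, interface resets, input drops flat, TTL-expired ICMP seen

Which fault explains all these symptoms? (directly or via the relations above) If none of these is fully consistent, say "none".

For each candidate, compare predicted effects to what was observed:
(A) MAC flapping — interface resets match; ARP requests flooding miss; CPU on switch high match; CRC errors up match; TTL-expired ICMP seen match; retransmits up match
(B) MTU black hole — does not account for CRC errors up, retransmits up
(C) BGP route flap — does not account for interface resets, CRC errors up
(D) ARP table overflow — interface resets match; ARP requests flooding match; CPU on switch high match (through TTL-expired ICMP seen → input drops flat → CPU on switch high); CRC errors up match; TTL-expired ICMP seen match; retransmits up match
(E) spanning-tree reconvergence — does not account for ARP requests flooding, CRC errors up
(D) alone accounts for all the evidence.

D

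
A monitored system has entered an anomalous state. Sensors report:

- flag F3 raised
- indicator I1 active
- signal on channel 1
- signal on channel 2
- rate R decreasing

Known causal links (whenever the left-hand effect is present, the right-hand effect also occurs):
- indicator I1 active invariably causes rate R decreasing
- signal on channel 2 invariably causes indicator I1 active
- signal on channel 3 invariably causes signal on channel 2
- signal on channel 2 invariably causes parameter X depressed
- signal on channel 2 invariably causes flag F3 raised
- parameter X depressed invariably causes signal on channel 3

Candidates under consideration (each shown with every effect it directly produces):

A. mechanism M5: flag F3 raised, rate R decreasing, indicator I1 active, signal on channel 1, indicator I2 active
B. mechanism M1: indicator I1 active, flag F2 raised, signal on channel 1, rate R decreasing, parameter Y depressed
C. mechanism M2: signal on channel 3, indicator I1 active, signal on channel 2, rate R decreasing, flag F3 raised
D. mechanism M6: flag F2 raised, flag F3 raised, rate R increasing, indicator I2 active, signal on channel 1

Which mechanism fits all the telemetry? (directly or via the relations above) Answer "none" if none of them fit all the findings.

none

Testing each hypothesis:
(A) mechanism M5 — flag F3 raised yes; indicator I1 active yes; signal on channel 1 yes; signal on channel 2 NO; rate R decreasing yes
(B) mechanism M1 — does not account for flag F3 raised, signal on channel 2
(C) mechanism M2 — does not account for signal on channel 1
(D) mechanism M6 — flag F3 raised yes; indicator I1 active NO; signal on channel 1 yes; signal on channel 2 NO; rate R decreasing NO
Every candidate fails on at least one observation.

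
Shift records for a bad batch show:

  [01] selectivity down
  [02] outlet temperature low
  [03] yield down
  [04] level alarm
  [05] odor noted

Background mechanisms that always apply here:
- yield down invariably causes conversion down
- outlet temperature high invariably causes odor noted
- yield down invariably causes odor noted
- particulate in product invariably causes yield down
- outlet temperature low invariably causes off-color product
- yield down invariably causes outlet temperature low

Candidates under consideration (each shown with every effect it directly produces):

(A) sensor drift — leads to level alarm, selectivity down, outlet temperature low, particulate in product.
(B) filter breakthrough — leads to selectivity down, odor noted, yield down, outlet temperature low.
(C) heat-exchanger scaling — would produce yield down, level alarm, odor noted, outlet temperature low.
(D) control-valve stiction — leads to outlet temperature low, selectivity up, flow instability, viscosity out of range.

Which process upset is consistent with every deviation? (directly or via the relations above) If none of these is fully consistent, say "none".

A

For each candidate, compare predicted effects to what was observed:
(A) sensor drift — accounts for every observation (yield down through particulate in product → yield down)
(B) filter breakthrough — selectivity down ✓; outlet temperature low ✓; yield down ✓; level alarm ✗; odor noted ✓
(C) heat-exchanger scaling — selectivity down ✗; outlet temperature low ✓; yield down ✓; level alarm ✓; odor noted ✓
(D) control-valve stiction — selectivity down ✗; outlet temperature low ✓; yield down ✗; level alarm ✗; odor noted ✗
(A) alone accounts for all the evidence.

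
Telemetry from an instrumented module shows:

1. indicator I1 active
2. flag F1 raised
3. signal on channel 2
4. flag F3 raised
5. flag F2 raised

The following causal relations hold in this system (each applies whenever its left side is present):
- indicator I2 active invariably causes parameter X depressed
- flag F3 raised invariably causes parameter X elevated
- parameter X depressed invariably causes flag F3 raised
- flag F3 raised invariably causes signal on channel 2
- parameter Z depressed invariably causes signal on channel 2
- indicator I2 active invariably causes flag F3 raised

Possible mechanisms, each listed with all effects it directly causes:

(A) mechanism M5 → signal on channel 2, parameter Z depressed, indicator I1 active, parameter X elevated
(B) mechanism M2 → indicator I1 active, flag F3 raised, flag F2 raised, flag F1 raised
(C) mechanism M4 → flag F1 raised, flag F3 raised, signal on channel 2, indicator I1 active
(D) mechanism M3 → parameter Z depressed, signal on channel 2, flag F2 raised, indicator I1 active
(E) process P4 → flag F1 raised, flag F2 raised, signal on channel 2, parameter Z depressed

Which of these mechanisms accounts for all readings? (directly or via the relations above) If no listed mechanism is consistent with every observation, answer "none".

Per-candidate check:
(A) mechanism M5 — indicator I1 active ✓; flag F1 raised ✗; signal on channel 2 ✓; flag F3 raised ✗; flag F2 raised ✗
(B) mechanism M2 — indicator I1 active ✓; flag F1 raised ✓; signal on channel 2 ✓ (via flag F3 raised → signal on channel 2); flag F3 raised ✓; flag F2 raised ✓
(C) mechanism M4 — indicator I1 active ✓; flag F1 raised ✓; signal on channel 2 ✓; flag F3 raised ✓; flag F2 raised ✗
(D) mechanism M3 — does not account for flag F1 raised, flag F3 raised
(E) process P4 — indicator I1 active ✗; flag F1 raised ✓; signal on channel 2 ✓; flag F3 raised ✗; flag F2 raised ✓
(B) alone accounts for all the evidence.

B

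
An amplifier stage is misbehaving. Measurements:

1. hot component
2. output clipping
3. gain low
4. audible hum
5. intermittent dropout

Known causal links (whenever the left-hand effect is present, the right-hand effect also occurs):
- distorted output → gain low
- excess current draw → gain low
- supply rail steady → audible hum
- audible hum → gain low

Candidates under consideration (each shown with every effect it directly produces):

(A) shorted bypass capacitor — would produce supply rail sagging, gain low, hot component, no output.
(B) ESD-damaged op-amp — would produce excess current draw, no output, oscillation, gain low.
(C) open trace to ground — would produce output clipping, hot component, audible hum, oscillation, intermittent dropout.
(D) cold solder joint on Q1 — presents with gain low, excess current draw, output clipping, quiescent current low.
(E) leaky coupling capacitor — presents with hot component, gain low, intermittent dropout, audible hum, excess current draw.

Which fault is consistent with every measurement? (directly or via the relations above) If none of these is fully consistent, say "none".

Checking each candidate against the observations:
(A) shorted bypass capacitor — does not account for output clipping, audible hum, intermittent dropout
(B) ESD-damaged op-amp — does not account for hot component, output clipping, audible hum, intermittent dropout
(C) open trace to ground — hot component match; output clipping match; gain low match (through audible hum → gain low); audible hum match; intermittent dropout match
(D) cold solder joint on Q1 — hot component miss; output clipping match; gain low match; audible hum miss; intermittent dropout miss
(E) leaky coupling capacitor — does not account for output clipping
(C) alone accounts for all the evidence.

C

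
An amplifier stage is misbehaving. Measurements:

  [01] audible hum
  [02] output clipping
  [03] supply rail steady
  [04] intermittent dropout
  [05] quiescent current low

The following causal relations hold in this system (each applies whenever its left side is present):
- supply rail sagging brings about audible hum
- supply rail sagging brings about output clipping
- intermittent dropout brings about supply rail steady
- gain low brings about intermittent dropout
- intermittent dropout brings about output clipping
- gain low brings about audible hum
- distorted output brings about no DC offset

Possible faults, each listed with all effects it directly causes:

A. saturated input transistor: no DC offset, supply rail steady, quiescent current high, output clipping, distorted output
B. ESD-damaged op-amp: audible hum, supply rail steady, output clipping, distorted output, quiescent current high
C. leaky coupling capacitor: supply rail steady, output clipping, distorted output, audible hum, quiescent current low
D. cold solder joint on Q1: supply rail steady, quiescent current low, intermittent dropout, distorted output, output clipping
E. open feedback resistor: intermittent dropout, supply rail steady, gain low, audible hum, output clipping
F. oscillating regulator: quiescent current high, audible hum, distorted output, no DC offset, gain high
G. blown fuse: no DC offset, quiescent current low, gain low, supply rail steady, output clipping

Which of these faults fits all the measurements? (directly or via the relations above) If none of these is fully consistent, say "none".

G

Testing each hypothesis:
(A) saturated input transistor — fails on audible hum, intermittent dropout, quiescent current low (predicts quiescent current high, not quiescent current low)
(B) ESD-damaged op-amp — audible hum +; output clipping +; supply rail steady +; intermittent dropout -; quiescent current low -
(C) leaky coupling capacitor — audible hum +; output clipping +; supply rail steady +; intermittent dropout -; quiescent current low +
(D) cold solder joint on Q1 — does not account for audible hum
(E) open feedback resistor — audible hum +; output clipping +; supply rail steady +; intermittent dropout +; quiescent current low -
(F) oscillating regulator — audible hum +; output clipping -; supply rail steady -; intermittent dropout -; quiescent current low -
(G) blown fuse — accounts for every observation (audible hum via gain low → audible hum)
(G) alone accounts for all the evidence.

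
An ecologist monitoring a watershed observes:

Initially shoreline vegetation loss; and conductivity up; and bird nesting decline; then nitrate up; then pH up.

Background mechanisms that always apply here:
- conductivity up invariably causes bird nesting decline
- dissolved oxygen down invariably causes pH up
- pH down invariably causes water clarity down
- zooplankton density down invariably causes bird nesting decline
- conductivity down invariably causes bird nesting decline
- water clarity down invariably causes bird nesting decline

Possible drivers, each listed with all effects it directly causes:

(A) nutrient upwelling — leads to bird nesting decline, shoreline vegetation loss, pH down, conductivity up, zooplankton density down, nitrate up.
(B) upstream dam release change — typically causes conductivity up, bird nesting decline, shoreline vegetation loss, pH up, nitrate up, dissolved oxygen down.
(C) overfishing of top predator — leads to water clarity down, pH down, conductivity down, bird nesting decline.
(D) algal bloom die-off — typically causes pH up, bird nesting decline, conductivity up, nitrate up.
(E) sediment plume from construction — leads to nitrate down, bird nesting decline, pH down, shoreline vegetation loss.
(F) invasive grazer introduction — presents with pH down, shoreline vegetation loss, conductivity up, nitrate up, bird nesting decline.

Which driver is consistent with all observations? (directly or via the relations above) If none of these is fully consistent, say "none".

Per-candidate check:
(A) nutrient upwelling — fails on pH up (predicts pH down, not pH up)
(B) upstream dam release change — shoreline vegetation loss ✓; conductivity up ✓; bird nesting decline ✓; nitrate up ✓; pH up ✓
(C) overfishing of top predator — shoreline vegetation loss ✗; conductivity up ✗; bird nesting decline ✓; nitrate up ✗; pH up ✗
(D) algal bloom die-off — shoreline vegetation loss ✗; conductivity up ✓; bird nesting decline ✓; nitrate up ✓; pH up ✓
(E) sediment plume from construction — fails on conductivity up, nitrate up, pH up (predicts nitrate down, not nitrate up; predicts pH down, not pH up)
(F) invasive grazer introduction — shoreline vegetation loss ✓; conductivity up ✓; bird nesting decline ✓; nitrate up ✓; pH up ✗
(B) alone accounts for all the evidence.

B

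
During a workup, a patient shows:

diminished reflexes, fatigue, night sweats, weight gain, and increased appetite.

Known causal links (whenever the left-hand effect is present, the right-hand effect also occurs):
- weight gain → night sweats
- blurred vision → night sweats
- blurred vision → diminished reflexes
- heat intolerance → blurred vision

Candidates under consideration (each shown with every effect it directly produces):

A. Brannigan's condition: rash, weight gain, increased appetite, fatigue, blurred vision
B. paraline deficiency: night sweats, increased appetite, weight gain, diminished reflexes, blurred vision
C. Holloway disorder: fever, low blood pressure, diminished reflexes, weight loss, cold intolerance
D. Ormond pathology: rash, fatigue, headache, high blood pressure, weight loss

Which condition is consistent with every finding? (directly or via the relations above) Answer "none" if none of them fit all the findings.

A

Per-candidate check:
(A) Brannigan's condition — accounts for every observation (diminished reflexes through blurred vision → diminished reflexes)
(B) paraline deficiency — diminished reflexes +; fatigue -; night sweats +; weight gain +; increased appetite +
(C) Holloway disorder — fails on fatigue, night sweats, weight gain, increased appetite (predicts weight loss, not weight gain)
(D) Ormond pathology — diminished reflexes -; fatigue +; night sweats -; weight gain -; increased appetite -
Only (A) is consistent with every observation.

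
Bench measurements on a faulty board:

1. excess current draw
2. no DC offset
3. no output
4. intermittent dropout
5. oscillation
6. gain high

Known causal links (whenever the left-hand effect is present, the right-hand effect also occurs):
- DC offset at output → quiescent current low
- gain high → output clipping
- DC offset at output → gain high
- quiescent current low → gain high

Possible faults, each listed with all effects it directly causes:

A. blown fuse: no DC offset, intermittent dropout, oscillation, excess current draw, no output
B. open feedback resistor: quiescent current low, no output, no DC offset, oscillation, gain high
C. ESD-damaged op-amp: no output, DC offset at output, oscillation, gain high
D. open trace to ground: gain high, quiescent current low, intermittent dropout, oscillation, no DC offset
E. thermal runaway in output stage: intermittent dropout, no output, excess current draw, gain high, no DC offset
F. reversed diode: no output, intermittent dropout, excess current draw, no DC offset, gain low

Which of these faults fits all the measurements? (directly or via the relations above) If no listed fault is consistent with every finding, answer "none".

none

For each candidate, compare predicted effects to what was observed:
(A) blown fuse — does not account for gain high
(B) open feedback resistor — excess current draw NO; no DC offset yes; no output yes; intermittent dropout NO; oscillation yes; gain high yes
(C) ESD-damaged op-amp — excess current draw NO; no DC offset NO; no output yes; intermittent dropout NO; oscillation yes; gain high yes
(D) open trace to ground — excess current draw NO; no DC offset yes; no output NO; intermittent dropout yes; oscillation yes; gain high yes
(E) thermal runaway in output stage — does not account for oscillation
(F) reversed diode — excess current draw yes; no DC offset yes; no output yes; intermittent dropout yes; oscillation NO; gain high NO
None of the listed candidates fits everything.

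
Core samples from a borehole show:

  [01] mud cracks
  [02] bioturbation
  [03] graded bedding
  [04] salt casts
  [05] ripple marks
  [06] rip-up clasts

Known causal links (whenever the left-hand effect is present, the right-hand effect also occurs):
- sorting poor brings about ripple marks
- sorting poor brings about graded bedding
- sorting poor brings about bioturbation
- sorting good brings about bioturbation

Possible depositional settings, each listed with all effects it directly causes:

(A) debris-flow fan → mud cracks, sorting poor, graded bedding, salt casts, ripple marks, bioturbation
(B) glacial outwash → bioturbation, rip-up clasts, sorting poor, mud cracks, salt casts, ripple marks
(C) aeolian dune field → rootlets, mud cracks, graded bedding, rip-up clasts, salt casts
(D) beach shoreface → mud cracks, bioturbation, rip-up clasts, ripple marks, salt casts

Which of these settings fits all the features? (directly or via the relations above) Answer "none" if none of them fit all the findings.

Testing each hypothesis:
(A) debris-flow fan — does not account for rip-up clasts
(B) glacial outwash — accounts for every observation (graded bedding via sorting poor → graded bedding)
(C) aeolian dune field — does not account for bioturbation, ripple marks
(D) beach shoreface — does not account for graded bedding
(B) alone accounts for all the evidence.

B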